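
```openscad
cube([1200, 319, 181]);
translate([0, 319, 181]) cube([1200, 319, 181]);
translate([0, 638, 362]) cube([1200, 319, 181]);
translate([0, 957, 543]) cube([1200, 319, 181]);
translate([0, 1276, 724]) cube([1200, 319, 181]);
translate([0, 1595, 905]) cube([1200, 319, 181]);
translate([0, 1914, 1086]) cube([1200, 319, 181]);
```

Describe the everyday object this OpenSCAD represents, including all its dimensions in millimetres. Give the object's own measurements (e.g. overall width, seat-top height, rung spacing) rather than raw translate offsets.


A straight staircase of 7 solid steps. Each step is 1200 mm wide (x), 319 mm deep (y, the going) and 181 mm tall (the rise). The first step rests on the floor; each subsequent step sits one going further in +y and one rise higher in +z, directly behind and above the previous step with no overlap.


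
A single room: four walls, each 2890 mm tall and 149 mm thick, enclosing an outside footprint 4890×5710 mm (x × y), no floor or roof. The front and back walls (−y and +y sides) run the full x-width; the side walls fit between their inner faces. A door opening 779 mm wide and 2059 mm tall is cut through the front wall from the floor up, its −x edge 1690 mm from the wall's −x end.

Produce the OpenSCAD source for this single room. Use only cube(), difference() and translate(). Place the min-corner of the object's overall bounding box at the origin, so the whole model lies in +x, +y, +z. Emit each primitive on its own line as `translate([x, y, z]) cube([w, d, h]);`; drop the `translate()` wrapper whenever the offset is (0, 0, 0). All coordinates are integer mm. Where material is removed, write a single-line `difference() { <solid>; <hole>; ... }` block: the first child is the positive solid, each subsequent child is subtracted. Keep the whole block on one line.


difference() { cube([4890, 149, 2890]); translate([1690, 0, 0]) cube([779, 149, 2059]); }
translate([0, 5561, 0]) cube([4890, 149, 2890]);
translate([0, 149, 0]) cube([149, 5412, 2890]);
translate([4741, 149, 0]) cube([149, 5412, 2890]);


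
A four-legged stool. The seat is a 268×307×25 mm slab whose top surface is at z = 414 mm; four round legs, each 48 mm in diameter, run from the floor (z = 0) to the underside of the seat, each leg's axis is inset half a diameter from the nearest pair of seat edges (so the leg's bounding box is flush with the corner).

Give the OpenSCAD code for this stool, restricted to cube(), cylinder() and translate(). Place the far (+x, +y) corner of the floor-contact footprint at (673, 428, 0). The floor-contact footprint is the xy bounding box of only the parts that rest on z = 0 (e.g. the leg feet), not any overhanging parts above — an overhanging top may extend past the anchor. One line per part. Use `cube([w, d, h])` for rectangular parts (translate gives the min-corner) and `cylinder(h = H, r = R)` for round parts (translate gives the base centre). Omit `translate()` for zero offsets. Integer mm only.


translate([405, 121, 389]) cube([268, 307, 25]);
translate([429, 145, 0]) cylinder(h = 389, r = 24);
translate([649, 145, 0]) cylinder(h = 389, r = 24);
translate([429, 404, 0]) cylinder(h = 389, r = 24);
translate([649, 404, 0]) cylinder(h = 389, r = 24);


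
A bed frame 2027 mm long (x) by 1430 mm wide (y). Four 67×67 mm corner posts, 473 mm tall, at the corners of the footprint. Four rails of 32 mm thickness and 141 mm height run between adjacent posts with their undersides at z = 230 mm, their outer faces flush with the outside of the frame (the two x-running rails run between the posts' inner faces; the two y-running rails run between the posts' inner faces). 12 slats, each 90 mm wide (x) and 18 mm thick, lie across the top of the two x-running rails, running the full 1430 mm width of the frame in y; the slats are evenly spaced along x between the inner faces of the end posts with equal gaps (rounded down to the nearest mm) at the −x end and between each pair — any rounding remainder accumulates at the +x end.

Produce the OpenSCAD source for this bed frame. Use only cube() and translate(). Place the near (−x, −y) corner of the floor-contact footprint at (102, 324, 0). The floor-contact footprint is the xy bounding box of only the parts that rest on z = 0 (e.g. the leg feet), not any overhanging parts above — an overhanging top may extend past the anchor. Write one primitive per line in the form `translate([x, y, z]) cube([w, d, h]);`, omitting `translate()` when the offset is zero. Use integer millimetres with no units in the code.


translate([102, 324, 0]) cube([67, 67, 473]);
translate([102, 1687, 0]) cube([67, 67, 473]);
translate([2062, 324, 0]) cube([67, 67, 473]);
translate([2062, 1687, 0]) cube([67, 67, 473]);
translate([169, 324, 230]) cube([1893, 32, 141]);
translate([169, 1722, 230]) cube([1893, 32, 141]);
translate([102, 391, 230]) cube([32, 1296, 141]);
translate([2097, 391, 230]) cube([32, 1296, 141]);
translate([231, 324, 371]) cube([90, 1430, 18]);
translate([383, 324, 371]) cube([90, 1430, 18]);
translate([535, 324, 371]) cube([90, 1430, 18]);
translate([687, 324, 371]) cube([90, 1430, 18]);
translate([839, 324, 371]) cube([90, 1430, 18]);
translate([991, 324, 371]) cube([90, 1430, 18]);
translate([1143, 324, 371]) cube([90, 1430, 18]);
translate([1295, 324, 371]) cube([90, 1430, 18]);
translate([1447, 324, 371]) cube([90, 1430, 18]);
translate([1599, 324, 371]) cube([90, 1430, 18]);
translate([1751, 324, 371]) cube([90, 1430, 18]);
translate([1903, 324, 371]) cube([90, 1430, 18]);


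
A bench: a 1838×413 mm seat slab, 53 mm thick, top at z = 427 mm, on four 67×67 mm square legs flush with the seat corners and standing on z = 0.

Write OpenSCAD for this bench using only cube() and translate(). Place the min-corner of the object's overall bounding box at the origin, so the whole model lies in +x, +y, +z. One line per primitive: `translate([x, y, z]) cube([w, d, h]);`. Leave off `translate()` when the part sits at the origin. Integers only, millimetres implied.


translate([0, 0, 374]) cube([1838, 413, 53]);
cube([67, 67, 374]);
translate([0, 346, 0]) cube([67, 67, 374]);
translate([1771, 0, 0]) cube([67, 67, 374]);
translate([1771, 346, 0]) cube([67, 67, 374]);


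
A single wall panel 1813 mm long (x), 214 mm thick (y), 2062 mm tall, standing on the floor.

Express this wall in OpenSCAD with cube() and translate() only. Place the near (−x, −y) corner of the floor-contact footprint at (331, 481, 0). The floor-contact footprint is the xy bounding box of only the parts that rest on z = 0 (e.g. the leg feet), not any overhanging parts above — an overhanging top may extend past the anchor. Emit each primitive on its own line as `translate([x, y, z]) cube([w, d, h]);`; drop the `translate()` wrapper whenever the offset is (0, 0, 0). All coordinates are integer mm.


translate([331, 481, 0]) cube([1813, 214, 2062]);


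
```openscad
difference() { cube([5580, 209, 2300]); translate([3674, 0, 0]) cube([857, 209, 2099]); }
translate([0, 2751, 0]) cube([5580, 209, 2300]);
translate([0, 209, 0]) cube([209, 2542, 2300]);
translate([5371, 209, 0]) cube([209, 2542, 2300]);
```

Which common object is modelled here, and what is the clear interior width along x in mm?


A single room. The interior width is 5162 mm.

Four walls enclosing a rectangle with a door in the front wall — a room. Outside width 5580 minus two 209 mm walls gives 5162 mm.


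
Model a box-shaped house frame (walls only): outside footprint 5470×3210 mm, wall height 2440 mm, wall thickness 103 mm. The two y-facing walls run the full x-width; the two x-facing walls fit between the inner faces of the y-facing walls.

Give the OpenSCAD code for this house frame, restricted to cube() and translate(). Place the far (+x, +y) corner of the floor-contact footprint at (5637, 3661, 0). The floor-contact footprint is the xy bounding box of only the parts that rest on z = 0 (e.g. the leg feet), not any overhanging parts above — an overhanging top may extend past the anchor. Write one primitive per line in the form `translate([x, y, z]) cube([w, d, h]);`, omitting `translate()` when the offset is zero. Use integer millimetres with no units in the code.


translate([167, 451, 0]) cube([5470, 103, 2440]);
translate([167, 3558, 0]) cube([5470, 103, 2440]);
translate([167, 554, 0]) cube([103, 3004, 2440]);
translate([5534, 554, 0]) cube([103, 3004, 2440]);


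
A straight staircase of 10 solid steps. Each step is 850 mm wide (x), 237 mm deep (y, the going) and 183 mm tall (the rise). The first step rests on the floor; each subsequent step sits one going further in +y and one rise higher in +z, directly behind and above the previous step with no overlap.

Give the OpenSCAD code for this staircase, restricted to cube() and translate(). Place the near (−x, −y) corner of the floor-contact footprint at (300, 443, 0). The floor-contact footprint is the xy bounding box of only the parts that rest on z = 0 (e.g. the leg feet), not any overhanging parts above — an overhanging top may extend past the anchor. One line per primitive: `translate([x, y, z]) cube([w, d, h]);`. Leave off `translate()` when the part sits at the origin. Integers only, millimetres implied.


translate([300, 443, 0]) cube([850, 237, 183]);
translate([300, 680, 183]) cube([850, 237, 183]);
translate([300, 917, 366]) cube([850, 237, 183]);
translate([300, 1154, 549]) cube([850, 237, 183]);
translate([300, 1391, 732]) cube([850, 237, 183]);
translate([300, 1628, 915]) cube([850, 237, 183]);
translate([300, 1865, 1098]) cube([850, 237, 183]);
translate([300, 2102, 1281]) cube([850, 237, 183]);
translate([300, 2339, 1464]) cube([850, 237, 183]);
translate([300, 2576, 1647]) cube([850, 237, 183]);


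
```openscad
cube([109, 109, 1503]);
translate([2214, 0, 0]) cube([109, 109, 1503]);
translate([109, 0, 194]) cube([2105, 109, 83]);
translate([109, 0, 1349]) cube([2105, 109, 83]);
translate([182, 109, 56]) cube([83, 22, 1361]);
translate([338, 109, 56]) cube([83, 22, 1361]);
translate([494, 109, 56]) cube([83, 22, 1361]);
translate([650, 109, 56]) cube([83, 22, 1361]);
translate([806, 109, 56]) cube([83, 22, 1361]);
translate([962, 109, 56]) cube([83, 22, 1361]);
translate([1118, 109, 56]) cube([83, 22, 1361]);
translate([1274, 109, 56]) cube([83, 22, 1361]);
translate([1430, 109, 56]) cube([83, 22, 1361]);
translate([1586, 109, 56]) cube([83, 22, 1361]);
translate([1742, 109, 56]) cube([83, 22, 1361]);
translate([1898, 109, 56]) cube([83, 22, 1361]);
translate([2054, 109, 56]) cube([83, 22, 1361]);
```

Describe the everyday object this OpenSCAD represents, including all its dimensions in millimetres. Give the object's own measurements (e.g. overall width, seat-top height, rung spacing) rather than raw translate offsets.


A fence section. Two 109×109 mm posts, 1503 mm tall, stand on the floor with a clear span of 2105 mm between their inner faces. Two horizontal rails of 109×83 mm section span the gap between the posts with their undersides at z = 194 mm and z = 1349 mm, flush with the posts' −y face. 13 pickets, each 83 mm wide, 22 mm thick and 1361 mm tall, are fixed to the +y face of the rails with their bottoms at z = 56 mm, spaced across the span with a 73 mm gap after the −x post and between neighbouring pickets, with 77 mm left before the +x post.


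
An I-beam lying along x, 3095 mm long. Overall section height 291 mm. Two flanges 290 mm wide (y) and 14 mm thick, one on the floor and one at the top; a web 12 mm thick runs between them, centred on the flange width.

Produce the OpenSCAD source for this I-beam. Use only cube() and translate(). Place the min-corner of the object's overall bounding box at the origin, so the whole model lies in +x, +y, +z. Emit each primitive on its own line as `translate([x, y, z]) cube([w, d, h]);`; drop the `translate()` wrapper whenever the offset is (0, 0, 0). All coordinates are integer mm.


cube([3095, 290, 14]);
translate([0, 139, 14]) cube([3095, 12, 263]);
translate([0, 0, 277]) cube([3095, 290, 14]);


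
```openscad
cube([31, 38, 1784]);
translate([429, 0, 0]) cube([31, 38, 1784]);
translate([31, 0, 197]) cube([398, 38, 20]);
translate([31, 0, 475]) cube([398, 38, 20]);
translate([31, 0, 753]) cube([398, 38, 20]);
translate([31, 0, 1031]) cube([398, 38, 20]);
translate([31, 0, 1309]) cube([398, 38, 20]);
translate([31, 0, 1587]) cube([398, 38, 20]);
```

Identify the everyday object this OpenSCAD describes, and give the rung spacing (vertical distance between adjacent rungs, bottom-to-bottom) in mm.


A ladder. The rung spacing is 278 mm.

Two tall 31×38 posts with 6 short bars between them — a ladder. Adjacent rungs sit at z = 197 and z = 475, so the spacing is 475 − 197 = 278 mm.


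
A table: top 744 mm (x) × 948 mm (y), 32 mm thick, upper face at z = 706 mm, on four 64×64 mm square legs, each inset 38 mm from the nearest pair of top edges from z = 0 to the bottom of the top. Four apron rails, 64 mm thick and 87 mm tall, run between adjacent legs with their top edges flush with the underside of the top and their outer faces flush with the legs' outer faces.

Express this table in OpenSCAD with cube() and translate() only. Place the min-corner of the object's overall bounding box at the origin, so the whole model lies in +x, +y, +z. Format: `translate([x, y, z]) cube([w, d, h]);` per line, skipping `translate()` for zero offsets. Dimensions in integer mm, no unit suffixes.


translate([0, 0, 674]) cube([744, 948, 32]);
translate([38, 38, 0]) cube([64, 64, 674]);
translate([642, 38, 0]) cube([64, 64, 674]);
translate([38, 846, 0]) cube([64, 64, 674]);
translate([642, 846, 0]) cube([64, 64, 674]);
translate([102, 38, 587]) cube([540, 64, 87]);
translate([102, 846, 587]) cube([540, 64, 87]);
translate([38, 102, 587]) cube([64, 744, 87]);
translate([642, 102, 587]) cube([64, 744, 87]);


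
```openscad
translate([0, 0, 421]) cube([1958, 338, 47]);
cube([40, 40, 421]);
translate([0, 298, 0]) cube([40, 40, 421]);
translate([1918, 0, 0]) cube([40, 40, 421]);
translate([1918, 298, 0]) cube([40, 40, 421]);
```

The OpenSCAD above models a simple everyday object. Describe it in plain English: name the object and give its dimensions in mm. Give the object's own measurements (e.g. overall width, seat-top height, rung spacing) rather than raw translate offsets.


A long wooden bench with a 1958 mm (x) × 338 mm (y) seat, 47 mm thick, its top surface 468 mm above the floor. Four 40 mm square legs at the seat corners, flush with the edges, run from z = 0 to the seat underside.


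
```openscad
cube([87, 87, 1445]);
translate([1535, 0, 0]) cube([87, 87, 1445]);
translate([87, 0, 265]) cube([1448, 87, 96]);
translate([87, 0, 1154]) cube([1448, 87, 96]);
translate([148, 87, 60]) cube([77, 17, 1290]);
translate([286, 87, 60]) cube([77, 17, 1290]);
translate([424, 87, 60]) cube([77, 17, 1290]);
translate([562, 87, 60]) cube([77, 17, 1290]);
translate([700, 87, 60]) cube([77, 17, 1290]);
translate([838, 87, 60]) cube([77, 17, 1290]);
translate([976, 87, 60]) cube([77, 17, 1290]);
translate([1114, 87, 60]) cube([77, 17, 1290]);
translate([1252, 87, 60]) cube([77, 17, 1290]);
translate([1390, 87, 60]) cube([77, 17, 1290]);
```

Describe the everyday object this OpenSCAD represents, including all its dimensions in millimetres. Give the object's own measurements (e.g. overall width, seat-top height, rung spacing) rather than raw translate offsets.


A fence section. Two 87×87 mm posts, 1445 mm tall, stand on the floor with a clear span of 1448 mm between their inner faces. Two horizontal rails of 87×96 mm section span the gap between the posts with their undersides at z = 265 mm and z = 1154 mm, flush with the posts' −y face. 10 pickets, each 77 mm wide, 17 mm thick and 1290 mm tall, are fixed to the +y face of the rails with their bottoms at z = 60 mm, spaced across the span with a 61 mm gap after the −x post and between neighbouring pickets, with 68 mm left before the +x post.


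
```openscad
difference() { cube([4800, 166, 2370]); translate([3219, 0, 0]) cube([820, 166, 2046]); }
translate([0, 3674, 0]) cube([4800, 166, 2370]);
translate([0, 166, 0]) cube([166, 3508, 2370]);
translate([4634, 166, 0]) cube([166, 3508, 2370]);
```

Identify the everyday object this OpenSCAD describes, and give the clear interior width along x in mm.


A single room. The interior width is 4468 mm.

Four walls enclosing a rectangle with a door in the front wall — a room. Outside width 4800 minus two 166 mm walls gives 4468 mm.


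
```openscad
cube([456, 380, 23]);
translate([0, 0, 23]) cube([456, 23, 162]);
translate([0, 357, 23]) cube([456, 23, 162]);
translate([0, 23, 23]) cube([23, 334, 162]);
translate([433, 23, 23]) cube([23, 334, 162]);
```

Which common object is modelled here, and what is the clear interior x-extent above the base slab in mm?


An open box. The internal width is 410 mm.

A 456×380 base slab with four walls standing on it — an open box. The base is 456 mm wide and the walls are 23 mm thick, so the internal width is 456 − 2 × 23 = 410 mm.


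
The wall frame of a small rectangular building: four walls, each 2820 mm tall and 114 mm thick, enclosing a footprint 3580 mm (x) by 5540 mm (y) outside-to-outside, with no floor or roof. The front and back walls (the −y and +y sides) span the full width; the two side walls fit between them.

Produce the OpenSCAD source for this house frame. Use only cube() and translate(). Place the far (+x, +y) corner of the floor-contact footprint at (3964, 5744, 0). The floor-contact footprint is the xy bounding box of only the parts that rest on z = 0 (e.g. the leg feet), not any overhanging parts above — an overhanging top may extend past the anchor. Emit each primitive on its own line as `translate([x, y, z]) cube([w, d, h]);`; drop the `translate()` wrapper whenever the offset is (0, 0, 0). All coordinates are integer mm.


translate([384, 204, 0]) cube([3580, 114, 2820]);
translate([384, 5630, 0]) cube([3580, 114, 2820]);
translate([384, 318, 0]) cube([114, 5312, 2820]);
translate([3850, 318, 0]) cube([114, 5312, 2820]);


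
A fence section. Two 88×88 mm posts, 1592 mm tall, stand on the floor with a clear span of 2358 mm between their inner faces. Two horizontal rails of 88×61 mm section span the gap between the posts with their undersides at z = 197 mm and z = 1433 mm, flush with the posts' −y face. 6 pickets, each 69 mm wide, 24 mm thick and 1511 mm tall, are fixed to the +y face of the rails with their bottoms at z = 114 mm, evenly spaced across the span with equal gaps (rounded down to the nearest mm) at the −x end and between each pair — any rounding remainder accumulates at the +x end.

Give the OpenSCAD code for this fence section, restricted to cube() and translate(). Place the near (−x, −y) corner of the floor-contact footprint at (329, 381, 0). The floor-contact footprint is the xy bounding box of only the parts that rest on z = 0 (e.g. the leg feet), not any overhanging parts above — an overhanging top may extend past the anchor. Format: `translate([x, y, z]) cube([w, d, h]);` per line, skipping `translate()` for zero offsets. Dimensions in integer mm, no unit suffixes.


translate([329, 381, 0]) cube([88, 88, 1592]);
translate([2775, 381, 0]) cube([88, 88, 1592]);
translate([417, 381, 197]) cube([2358, 88, 61]);
translate([417, 381, 1433]) cube([2358, 88, 61]);
translate([694, 469, 114]) cube([69, 24, 1511]);
translate([1040, 469, 114]) cube([69, 24, 1511]);
translate([1386, 469, 114]) cube([69, 24, 1511]);
translate([1732, 469, 114]) cube([69, 24, 1511]);
translate([2078, 469, 114]) cube([69, 24, 1511]);
translate([2424, 469, 114]) cube([69, 24, 1511]);


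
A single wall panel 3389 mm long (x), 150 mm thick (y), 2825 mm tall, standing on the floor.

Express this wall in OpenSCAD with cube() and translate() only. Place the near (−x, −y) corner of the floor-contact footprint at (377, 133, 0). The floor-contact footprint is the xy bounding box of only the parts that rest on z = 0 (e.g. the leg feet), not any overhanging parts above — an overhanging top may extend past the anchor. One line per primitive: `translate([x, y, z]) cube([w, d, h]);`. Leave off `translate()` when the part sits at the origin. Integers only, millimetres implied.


translate([377, 133, 0]) cube([3389, 150, 2825]);


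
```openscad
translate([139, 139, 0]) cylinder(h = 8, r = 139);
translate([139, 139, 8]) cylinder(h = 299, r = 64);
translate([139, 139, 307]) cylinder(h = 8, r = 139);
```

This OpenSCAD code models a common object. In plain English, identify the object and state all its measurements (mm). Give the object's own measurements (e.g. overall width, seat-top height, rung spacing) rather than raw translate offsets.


A spool: two coaxial disc flanges of radius 139 mm and thickness 8 mm, joined by a core cylinder of radius 64 mm and height 299 mm. The lower flange rests on z = 0 and the three cylinders share a vertical axis.


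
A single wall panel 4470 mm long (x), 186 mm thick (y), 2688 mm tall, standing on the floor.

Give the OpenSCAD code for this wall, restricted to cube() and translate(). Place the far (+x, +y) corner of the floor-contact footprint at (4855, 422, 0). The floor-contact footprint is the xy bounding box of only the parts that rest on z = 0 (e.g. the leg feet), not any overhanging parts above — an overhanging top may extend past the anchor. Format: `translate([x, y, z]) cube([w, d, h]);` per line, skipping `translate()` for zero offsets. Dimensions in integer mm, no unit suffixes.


translate([385, 236, 0]) cube([4470, 186, 2688]);


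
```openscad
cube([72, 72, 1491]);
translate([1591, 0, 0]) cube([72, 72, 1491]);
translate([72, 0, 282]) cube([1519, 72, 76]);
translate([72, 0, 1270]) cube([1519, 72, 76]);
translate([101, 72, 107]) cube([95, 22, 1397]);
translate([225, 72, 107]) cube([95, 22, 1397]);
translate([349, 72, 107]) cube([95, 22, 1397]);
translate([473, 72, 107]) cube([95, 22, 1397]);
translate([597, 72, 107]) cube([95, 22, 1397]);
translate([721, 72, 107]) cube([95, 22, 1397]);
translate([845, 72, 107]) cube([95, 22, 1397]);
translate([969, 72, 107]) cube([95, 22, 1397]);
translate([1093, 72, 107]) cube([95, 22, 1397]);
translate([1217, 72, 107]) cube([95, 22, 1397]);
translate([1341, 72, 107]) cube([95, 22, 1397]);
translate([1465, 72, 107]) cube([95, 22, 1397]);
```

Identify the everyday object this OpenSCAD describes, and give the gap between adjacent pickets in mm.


A fence section. The picket gap is 29 mm.

Two posts, two rails, 12 pickets — a fence section. Span 1519 mm holds 12 pickets of 95 mm with 13 equal gaps: ⌊(1519 − 12·95) / 13⌋ = 29 mm.


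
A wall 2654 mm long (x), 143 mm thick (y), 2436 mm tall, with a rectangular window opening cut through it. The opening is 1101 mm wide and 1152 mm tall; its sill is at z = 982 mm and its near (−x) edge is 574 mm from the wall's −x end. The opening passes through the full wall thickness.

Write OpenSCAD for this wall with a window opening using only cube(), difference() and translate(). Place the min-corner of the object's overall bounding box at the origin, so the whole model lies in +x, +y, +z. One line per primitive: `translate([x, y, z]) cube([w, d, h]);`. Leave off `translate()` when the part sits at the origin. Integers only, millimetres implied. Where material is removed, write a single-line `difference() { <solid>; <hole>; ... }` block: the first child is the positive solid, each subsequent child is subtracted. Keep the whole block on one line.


difference() { cube([2654, 143, 2436]); translate([574, 0, 982]) cube([1101, 143, 1152]); }


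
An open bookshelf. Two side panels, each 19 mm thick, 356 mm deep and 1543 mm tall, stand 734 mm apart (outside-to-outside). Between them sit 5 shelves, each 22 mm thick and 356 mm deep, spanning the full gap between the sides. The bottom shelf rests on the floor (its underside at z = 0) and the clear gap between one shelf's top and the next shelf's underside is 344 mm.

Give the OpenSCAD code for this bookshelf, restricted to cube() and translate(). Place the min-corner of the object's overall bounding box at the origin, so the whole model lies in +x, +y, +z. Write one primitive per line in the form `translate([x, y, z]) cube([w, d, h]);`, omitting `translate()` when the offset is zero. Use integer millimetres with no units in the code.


cube([19, 356, 1543]);
translate([715, 0, 0]) cube([19, 356, 1543]);
translate([19, 0, 0]) cube([696, 356, 22]);
translate([19, 0, 366]) cube([696, 356, 22]);
translate([19, 0, 732]) cube([696, 356, 22]);
translate([19, 0, 1098]) cube([696, 356, 22]);
translate([19, 0, 1464]) cube([696, 356, 22]);


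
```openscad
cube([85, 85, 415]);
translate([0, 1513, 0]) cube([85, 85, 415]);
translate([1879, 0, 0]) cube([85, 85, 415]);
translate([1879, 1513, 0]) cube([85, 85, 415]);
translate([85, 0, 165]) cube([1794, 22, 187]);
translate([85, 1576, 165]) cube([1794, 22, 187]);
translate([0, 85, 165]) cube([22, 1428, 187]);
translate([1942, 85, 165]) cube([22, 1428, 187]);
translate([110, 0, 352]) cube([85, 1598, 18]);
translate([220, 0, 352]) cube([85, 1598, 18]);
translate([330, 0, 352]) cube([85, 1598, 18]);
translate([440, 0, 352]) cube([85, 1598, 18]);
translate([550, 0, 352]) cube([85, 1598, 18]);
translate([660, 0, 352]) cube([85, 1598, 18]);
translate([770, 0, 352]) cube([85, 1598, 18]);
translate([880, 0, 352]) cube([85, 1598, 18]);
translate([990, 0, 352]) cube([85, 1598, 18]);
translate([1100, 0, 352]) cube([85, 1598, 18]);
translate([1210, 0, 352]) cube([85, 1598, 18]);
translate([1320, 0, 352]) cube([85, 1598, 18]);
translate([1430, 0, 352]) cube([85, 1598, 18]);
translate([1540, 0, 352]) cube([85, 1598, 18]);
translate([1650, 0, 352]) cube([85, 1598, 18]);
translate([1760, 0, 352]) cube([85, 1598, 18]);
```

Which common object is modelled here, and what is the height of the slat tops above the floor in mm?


A bed frame. The slat-top height is 370 mm.

Four posts, four rails, and a row of slats — a bed frame. Slats sit on the rails at z = 165 + 187 = 352; with slat thickness 18, the top is 370 mm.


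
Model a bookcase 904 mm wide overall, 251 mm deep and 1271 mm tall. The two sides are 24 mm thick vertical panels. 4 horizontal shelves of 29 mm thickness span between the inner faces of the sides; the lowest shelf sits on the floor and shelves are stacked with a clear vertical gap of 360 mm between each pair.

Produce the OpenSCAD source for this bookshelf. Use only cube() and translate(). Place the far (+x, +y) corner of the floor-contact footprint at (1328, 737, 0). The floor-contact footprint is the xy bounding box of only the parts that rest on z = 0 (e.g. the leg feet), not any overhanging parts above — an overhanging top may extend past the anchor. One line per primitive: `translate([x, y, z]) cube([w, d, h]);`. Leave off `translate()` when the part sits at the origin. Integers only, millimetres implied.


translate([424, 486, 0]) cube([24, 251, 1271]);
translate([1304, 486, 0]) cube([24, 251, 1271]);
translate([448, 486, 0]) cube([856, 251, 29]);
translate([448, 486, 389]) cube([856, 251, 29]);
translate([448, 486, 778]) cube([856, 251, 29]);
translate([448, 486, 1167]) cube([856, 251, 29]);


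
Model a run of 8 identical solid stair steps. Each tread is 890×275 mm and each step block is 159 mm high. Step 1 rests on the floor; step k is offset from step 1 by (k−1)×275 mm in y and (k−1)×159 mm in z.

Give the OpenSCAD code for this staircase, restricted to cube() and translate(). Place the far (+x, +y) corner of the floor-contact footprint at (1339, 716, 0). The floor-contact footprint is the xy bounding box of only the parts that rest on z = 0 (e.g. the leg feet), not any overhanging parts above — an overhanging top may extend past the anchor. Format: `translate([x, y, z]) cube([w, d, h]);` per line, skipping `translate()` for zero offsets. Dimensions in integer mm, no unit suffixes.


translate([449, 441, 0]) cube([890, 275, 159]);
translate([449, 716, 159]) cube([890, 275, 159]);
translate([449, 991, 318]) cube([890, 275, 159]);
translate([449, 1266, 477]) cube([890, 275, 159]);
translate([449, 1541, 636]) cube([890, 275, 159]);
translate([449, 1816, 795]) cube([890, 275, 159]);
translate([449, 2091, 954]) cube([890, 275, 159]);
translate([449, 2366, 1113]) cube([890, 275, 159]);


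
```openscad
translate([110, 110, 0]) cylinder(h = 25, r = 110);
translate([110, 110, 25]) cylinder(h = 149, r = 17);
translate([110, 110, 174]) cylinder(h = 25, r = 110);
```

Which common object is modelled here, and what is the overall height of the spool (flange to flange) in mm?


A spool. The overall height is 199 mm.

Three coaxial cylinders, large–small–large — a spool. Two 25 mm flanges and a 149 mm core give 25 + 149 + 25 = 199 mm.


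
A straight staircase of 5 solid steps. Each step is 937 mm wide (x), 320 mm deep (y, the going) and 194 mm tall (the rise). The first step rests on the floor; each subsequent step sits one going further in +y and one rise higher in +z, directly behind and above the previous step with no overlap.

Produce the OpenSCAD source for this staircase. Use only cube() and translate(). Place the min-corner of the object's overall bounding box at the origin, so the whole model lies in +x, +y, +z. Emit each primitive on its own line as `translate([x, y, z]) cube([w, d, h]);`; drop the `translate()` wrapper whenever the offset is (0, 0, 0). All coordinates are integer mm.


cube([937, 320, 194]);
translate([0, 320, 194]) cube([937, 320, 194]);
translate([0, 640, 388]) cube([937, 320, 194]);
translate([0, 960, 582]) cube([937, 320, 194]);
translate([0, 1280, 776]) cube([937, 320, 194]);


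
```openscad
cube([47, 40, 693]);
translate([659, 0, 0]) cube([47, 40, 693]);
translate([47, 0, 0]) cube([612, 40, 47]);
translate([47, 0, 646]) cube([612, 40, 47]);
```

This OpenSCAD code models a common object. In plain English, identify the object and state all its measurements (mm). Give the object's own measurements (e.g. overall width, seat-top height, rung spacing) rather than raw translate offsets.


A rectangular picture frame lying in the x–z plane (depth along y). The opening is 612 mm wide (x) by 599 mm tall (z), surrounded by a border 47 mm wide on all four sides. The frame is 40 mm deep and is made of two full-height vertical stiles with two horizontal rails fitted between them.


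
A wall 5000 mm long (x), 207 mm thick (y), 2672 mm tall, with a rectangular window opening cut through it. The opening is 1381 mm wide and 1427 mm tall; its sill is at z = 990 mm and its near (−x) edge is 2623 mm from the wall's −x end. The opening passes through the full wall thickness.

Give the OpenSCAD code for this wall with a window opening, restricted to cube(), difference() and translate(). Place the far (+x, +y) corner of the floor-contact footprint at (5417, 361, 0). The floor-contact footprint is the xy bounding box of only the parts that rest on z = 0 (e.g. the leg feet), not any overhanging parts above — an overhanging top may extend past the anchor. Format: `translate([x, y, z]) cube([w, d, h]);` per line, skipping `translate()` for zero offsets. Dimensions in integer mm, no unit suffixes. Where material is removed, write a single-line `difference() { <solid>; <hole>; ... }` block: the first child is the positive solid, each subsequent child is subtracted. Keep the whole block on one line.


difference() { translate([417, 154, 0]) cube([5000, 207, 2672]); translate([3040, 154, 990]) cube([1381, 207, 1427]); }


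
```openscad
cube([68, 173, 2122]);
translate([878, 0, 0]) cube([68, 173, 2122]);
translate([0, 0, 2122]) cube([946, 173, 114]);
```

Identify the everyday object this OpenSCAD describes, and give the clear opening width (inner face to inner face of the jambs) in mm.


A door frame. The clear opening width is 810 mm.

Two 2122 mm tall posts with a header on top — a door frame. The left jamb is 68 mm wide at x = 0; the right jamb starts at x = 878. The clear opening is 878 − 68 = 810 mm.


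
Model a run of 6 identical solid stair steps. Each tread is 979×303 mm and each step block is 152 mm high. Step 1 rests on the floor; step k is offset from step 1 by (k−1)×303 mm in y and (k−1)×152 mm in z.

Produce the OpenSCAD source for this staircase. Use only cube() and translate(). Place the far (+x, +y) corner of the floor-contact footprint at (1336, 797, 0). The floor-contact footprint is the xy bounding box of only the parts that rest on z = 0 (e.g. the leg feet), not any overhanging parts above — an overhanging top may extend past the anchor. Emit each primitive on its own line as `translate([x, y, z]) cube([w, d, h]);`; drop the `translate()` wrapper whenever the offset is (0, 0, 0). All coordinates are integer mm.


translate([357, 494, 0]) cube([979, 303, 152]);
translate([357, 797, 152]) cube([979, 303, 152]);
translate([357, 1100, 304]) cube([979, 303, 152]);
translate([357, 1403, 456]) cube([979, 303, 152]);
translate([357, 1706, 608]) cube([979, 303, 152]);
translate([357, 2009, 760]) cube([979, 303, 152]);


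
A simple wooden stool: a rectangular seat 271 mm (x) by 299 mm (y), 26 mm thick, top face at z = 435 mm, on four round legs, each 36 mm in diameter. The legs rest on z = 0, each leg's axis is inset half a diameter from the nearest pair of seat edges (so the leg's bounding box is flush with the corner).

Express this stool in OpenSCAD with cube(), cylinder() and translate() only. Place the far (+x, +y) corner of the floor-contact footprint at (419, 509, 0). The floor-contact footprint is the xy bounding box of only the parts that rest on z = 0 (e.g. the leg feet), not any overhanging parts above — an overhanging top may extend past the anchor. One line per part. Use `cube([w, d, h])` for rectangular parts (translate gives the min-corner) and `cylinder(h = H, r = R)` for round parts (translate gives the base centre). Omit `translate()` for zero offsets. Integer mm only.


translate([148, 210, 409]) cube([271, 299, 26]);
translate([166, 228, 0]) cylinder(h = 409, r = 18);
translate([401, 228, 0]) cylinder(h = 409, r = 18);
translate([166, 491, 0]) cylinder(h = 409, r = 18);
translate([401, 491, 0]) cylinder(h = 409, r = 18);


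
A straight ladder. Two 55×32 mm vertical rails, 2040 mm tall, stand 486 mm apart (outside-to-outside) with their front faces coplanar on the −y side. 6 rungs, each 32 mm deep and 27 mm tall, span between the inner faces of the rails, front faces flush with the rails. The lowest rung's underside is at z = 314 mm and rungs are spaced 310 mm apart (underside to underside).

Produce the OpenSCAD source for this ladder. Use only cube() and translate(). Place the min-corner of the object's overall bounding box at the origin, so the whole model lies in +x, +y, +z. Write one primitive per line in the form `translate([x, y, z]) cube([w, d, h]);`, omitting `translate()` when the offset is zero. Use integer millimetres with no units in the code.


cube([55, 32, 2040]);
translate([431, 0, 0]) cube([55, 32, 2040]);
translate([55, 0, 314]) cube([376, 32, 27]);
translate([55, 0, 624]) cube([376, 32, 27]);
translate([55, 0, 934]) cube([376, 32, 27]);
translate([55, 0, 1244]) cube([376, 32, 27]);
translate([55, 0, 1554]) cube([376, 32, 27]);
translate([55, 0, 1864]) cube([376, 32, 27]);


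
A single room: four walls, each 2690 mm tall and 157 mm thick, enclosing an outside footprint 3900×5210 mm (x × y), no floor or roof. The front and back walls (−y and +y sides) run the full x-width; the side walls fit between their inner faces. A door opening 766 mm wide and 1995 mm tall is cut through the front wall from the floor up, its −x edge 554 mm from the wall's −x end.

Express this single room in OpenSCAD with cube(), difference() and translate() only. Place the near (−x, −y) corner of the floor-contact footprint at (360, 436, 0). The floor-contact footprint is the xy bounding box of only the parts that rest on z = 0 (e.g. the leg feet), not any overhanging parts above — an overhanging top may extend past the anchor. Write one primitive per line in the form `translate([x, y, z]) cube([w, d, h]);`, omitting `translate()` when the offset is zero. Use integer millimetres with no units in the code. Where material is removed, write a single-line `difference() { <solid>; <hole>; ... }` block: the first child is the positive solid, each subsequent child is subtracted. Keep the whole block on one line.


difference() { translate([360, 436, 0]) cube([3900, 157, 2690]); translate([914, 436, 0]) cube([766, 157, 1995]); }
translate([360, 5489, 0]) cube([3900, 157, 2690]);
translate([360, 593, 0]) cube([157, 4896, 2690]);
translate([4103, 593, 0]) cube([157, 4896, 2690]);


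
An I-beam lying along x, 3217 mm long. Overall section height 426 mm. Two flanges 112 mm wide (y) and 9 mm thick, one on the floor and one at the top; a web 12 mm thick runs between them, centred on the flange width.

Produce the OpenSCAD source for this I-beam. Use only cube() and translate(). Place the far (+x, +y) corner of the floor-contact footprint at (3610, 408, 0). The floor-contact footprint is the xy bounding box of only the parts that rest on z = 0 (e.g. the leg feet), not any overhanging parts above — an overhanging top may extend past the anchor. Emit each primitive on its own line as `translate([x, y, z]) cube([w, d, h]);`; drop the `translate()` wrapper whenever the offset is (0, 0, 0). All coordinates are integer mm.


translate([393, 296, 0]) cube([3217, 112, 9]);
translate([393, 346, 9]) cube([3217, 12, 408]);
translate([393, 296, 417]) cube([3217, 112, 9]);


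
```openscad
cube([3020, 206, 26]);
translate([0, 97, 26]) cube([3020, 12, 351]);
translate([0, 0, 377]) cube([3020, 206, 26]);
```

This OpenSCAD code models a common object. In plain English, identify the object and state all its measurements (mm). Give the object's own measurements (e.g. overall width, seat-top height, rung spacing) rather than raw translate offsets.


An I-beam lying along x, 3020 mm long. Overall section height 403 mm. Two flanges 206 mm wide (y) and 26 mm thick, one on the floor and one at the top; a web 12 mm thick runs between them, centred on the flange width.


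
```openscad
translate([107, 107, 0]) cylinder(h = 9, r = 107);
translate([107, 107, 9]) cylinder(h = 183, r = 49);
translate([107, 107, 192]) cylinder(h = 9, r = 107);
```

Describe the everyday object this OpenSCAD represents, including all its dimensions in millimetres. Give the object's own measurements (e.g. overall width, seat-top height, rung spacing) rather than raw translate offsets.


A spool: two coaxial disc flanges of radius 107 mm and thickness 9 mm, joined by a core cylinder of radius 49 mm and height 183 mm. The lower flange rests on z = 0 and the three cylinders share a vertical axis.


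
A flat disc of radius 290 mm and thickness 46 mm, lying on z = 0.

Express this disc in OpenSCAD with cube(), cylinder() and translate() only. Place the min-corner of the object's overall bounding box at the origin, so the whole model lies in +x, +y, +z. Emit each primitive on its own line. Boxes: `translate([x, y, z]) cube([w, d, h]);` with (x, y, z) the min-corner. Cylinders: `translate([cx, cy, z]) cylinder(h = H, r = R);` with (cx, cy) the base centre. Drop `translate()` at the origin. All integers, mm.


translate([290, 290, 0]) cylinder(h = 46, r = 290);


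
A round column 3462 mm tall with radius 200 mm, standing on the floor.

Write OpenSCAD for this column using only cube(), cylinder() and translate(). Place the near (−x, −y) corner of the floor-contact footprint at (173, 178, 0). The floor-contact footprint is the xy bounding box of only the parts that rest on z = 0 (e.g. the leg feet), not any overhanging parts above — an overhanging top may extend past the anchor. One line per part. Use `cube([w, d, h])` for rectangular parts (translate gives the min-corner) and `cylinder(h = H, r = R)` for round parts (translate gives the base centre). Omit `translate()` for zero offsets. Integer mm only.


translate([373, 378, 0]) cylinder(h = 3462, r = 200);


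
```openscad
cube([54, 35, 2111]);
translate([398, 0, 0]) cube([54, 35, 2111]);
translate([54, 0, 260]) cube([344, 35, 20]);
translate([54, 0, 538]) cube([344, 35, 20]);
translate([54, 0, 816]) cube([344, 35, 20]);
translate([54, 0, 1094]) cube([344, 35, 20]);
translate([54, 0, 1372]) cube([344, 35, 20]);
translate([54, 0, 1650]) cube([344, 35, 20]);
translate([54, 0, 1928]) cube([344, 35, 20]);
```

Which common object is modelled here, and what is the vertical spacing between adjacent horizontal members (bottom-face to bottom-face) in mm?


A ladder. The rung spacing is 278 mm.

Two tall 54×35 posts with 7 short bars between them — a ladder. Adjacent rungs sit at z = 260 and z = 538, so the spacing is 538 − 260 = 278 mm.
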